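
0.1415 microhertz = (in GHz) 1.415e-16. Check: 1 microhertz = 1e-06 Hz, so 0.1415 microhertz = 0.1415 * 1e-06 = 1.415e-07 Hz. 1 GHz = 1e+09 Hz, so 1.415e-07 Hz = 1.415e-07 / 1e+09 = 1.415e-16 GHz.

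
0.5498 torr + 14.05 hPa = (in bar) 0.01478. Check: 1 torr = 133.32237 Pa, so 0.5498 torr = 0.5498 * 133.32237 = 73.300638 Pa. 1 hPa = 100 Pa, so 14.05 hPa = 14.05 * 100 = 1405 Pa. Sum: 73.300638 + 1405 = 1478.3006 Pa. 1 bar = 100000 Pa, so 1478.3006 Pa = 1478.3006 / 100000 = 0.014783006 bar ≈ 0.01478 bar (4 s.f.).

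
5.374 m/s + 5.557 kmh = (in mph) 15.47. Check: 5.374 m/s is already in m/s. 1 kmh = 0.27777778 m/s, so 5.557 kmh = 5.557 * 0.27777778 = 1.5436111 m/s. Sum: 5.374 + 1.5436111 = 6.9176111 m/s. 1 mph = 0.44704 m/s, so 6.9176111 m/s = 6.9176111 / 0.44704 = 15.474255 mph ≈ 15.47 mph (4 s.f.).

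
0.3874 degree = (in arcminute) 1 degree = 0.017453293 rad, so 0.3874 degree = 0.3874 * 0.017453293 = 0.0067614055 rad. 1 arcminute = 0.00029088821 rad, so 0.0067614055 rad = 0.0067614055 / 0.00029088821 = 23.244 arcminute ≈ 23.24 arcminute (4 s.f.). Final answer: 23.24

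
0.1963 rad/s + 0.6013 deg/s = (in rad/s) 0.2068. Check: 0.1963 rad/s is already in rad/s. 1 deg/s = 0.017453293 rad/s, so 0.6013 deg/s = 0.6013 * 0.017453293 = 0.010494665 rad/s. Sum: 0.1963 + 0.010494665 = 0.20679466 rad/s. Result: 0.20679466 rad/s ≈ 0.2068 rad/s (4 s.f.).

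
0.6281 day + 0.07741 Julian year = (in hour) 1 day = 86400 s, so 0.6281 day = 0.6281 * 86400 = 54267.84 s. 1 Julian year = 31557600 s, so 0.07741 Julian year = 0.07741 * 31557600 = 2442873.8 s. Sum: 54267.84 + 2442873.8 = 2497141.7 s. 1 hour = 3600 s, so 2497141.7 s = 2497141.7 / 3600 = 693.65046 hour ≈ 693.7 hour (4 s.f.). Final answer: 693.7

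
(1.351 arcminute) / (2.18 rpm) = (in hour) 1 arcminute = 0.00029088821 rad, so 1.351 arcminute = 1.351 * 0.00029088821 = 0.00039298997 rad. 1 rpm = 0.10471976 rad/s, so 2.18 rpm = 2.18 * 0.10471976 = 0.22828907 rad/s. Combine: 0.00039298997 rad / 0.22828907 rad/s = 0.0017214577 s. 1 hour = 3600 s, so 0.0017214577 s = 0.0017214577 / 3600 = 4.7818269e-07 hour ≈ 4.782e-07 hour (4 s.f.). Final answer: 4.782e-07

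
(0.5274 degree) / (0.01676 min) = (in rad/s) 0.009154. Check: 1 degree = 0.017453293 rad, so 0.5274 degree = 0.5274 * 0.017453293 = 0.0092048665 rad. 1 min = 60 s, so 0.01676 min = 0.01676 * 60 = 1.0056 s. Combine: 0.0092048665 rad / 1.0056 s = 0.0091536063 rad/s. Result: 0.0091536063 rad/s ≈ 0.009154 rad/s (4 s.f.).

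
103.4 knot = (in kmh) 1 knot = 0.51444444 m/s, so 103.4 knot = 103.4 * 0.51444444 = 53.193556 m/s. 1 kmh = 0.27777778 m/s, so 53.193556 m/s = 53.193556 / 0.27777778 = 191.4968 kmh ≈ 191.5 kmh (4 s.f.). Final answer: 191.5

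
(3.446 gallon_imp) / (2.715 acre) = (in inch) 5.613e-05. Check: 1 gallon_imp = 0.00454609 m^3, so 3.446 gallon_imp = 3.446 * 0.00454609 = 0.015665826 m^3. 1 acre = 4046.8564 m^2, so 2.715 acre = 2.715 * 4046.8564 = 10987.215 m^2. Combine: 0.015665826 m^3 / 10987.215 m^2 = 1.4258232e-06 m. 1 inch = 0.0254 m, so 1.4258232e-06 m = 1.4258232e-06 / 0.0254 = 5.6134771e-05 inch ≈ 5.613e-05 inch (4 s.f.).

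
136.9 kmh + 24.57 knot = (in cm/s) 5067. Check: 1 kmh = 0.27777778 m/s, so 136.9 kmh = 136.9 * 0.27777778 = 38.027778 m/s. 1 knot = 0.51444444 m/s, so 24.57 knot = 24.57 * 0.51444444 = 12.6399 m/s. Sum: 38.027778 + 12.6399 = 50.667678 m/s. 1 cm/s = 0.01 m/s, so 50.667678 m/s = 50.667678 / 0.01 = 5066.7678 cm/s ≈ 5067 cm/s (4 s.f.).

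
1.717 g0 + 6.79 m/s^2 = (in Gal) 2363. Check: 1 g0 = 9.80665 m/s^2, so 1.717 g0 = 1.717 * 9.80665 = 16.838018 m/s^2. 6.79 m/s^2 is already in m/s^2. Sum: 16.838018 + 6.79 = 23.628018 m/s^2. 1 Gal = 0.01 m/s^2, so 23.628018 m/s^2 = 23.628018 / 0.01 = 2362.8018 Gal ≈ 2363 Gal (4 s.f.).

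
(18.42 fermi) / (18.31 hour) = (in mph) 1 fermi = 1e-15 m, so 18.42 fermi = 18.42 * 1e-15 = 1.842e-14 m. 1 hour = 3600 s, so 18.31 hour = 18.31 * 3600 = 65916 s. Combine: 1.842e-14 m / 65916 s = 2.7944657e-19 m/s. 1 mph = 0.44704 m/s, so 2.7944657e-19 m/s = 2.7944657e-19 / 0.44704 = 6.2510417e-19 mph ≈ 6.251e-19 mph (4 s.f.). Final answer: 6.251e-19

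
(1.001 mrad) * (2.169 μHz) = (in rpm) 2.073e-08. Check: 1 mrad = 0.001 rad, so 1.001 mrad = 1.001 * 0.001 = 0.001001 rad. 1 μHz = 1e-06 Hz, so 2.169 μHz = 2.169 * 1e-06 = 2.169e-06 Hz. Combine: 0.001001 rad * 2.169e-06 Hz = 2.171169e-09 rad/s. 1 rpm = 0.10471976 rad/s, so 2.171169e-09 rad/s = 2.171169e-09 / 0.10471976 = 2.0733137e-08 rpm ≈ 2.073e-08 rpm (4 s.f.).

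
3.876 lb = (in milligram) 1.758e+06. Check: 1 lb = 0.45359237 kg, so 3.876 lb = 3.876 * 0.45359237 = 1.758124 kg. 1 milligram = 1e-06 kg, so 1.758124 kg = 1.758124 / 1e-06 = 1758124 milligram ≈ 1.758e+06 milligram (4 s.f.).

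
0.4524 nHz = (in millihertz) 4.524e-07. Check: 1 nHz = 1e-09 Hz, so 0.4524 nHz = 0.4524 * 1e-09 = 4.524e-10 Hz. 1 millihertz = 0.001 Hz, so 4.524e-10 Hz = 4.524e-10 / 0.001 = 4.524e-07 millihertz.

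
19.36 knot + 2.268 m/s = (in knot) 23.77. Check: 1 knot = 0.51444444 m/s, so 19.36 knot = 19.36 * 0.51444444 = 9.9596444 m/s. 2.268 m/s is already in m/s. Sum: 9.9596444 + 2.268 = 12.227644 m/s. 1 knot = 0.51444444 m/s, so 12.227644 m/s = 12.227644 / 0.51444444 = 23.768639 knot ≈ 23.77 knot (4 s.f.).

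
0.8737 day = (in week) 1 day = 86400 s, so 0.8737 day = 0.8737 * 86400 = 75487.68 s. 1 week = 604800 s, so 75487.68 s = 75487.68 / 604800 = 0.12481429 week ≈ 0.1248 week (4 s.f.). Final answer: 0.1248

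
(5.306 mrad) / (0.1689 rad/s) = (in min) 0.0005236. Check: 1 mrad = 0.001 rad, so 5.306 mrad = 5.306 * 0.001 = 0.005306 rad. 0.1689 rad/s is already in rad/s. Combine: 0.005306 rad / 0.1689 rad/s = 0.031415038 s. 1 min = 60 s, so 0.031415038 s = 0.031415038 / 60 = 0.00052358397 min ≈ 0.0005236 min (4 s.f.).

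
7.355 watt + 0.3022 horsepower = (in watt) 7.355 watt = 7.355 W. 1 horsepower = 745.69987 W, so 0.3022 horsepower = 0.3022 * 745.69987 = 225.3505 W. Sum: 7.355 + 225.3505 = 232.7055 W. 232.7055 W = 232.7055 watt ≈ 232.7 watt (4 s.f.). Final answer: 232.7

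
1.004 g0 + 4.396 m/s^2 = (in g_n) 1 g0 = 9.80665 m/s^2, so 1.004 g0 = 1.004 * 9.80665 = 9.8458766 m/s^2. 4.396 m/s^2 is already in m/s^2. Sum: 9.8458766 + 4.396 = 14.241877 m/s^2. 1 g_n = 9.80665 m/s^2, so 14.241877 m/s^2 = 14.241877 / 9.80665 = 1.4522672 g_n ≈ 1.452 g_n (4 s.f.). Final answer: 1.452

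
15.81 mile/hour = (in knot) 1 mile/hour = 0.44704 m/s, so 15.81 mile/hour = 15.81 * 0.44704 = 7.0677024 m/s. 1 knot = 0.51444444 m/s, so 7.0677024 m/s = 7.0677024 / 0.51444444 = 13.738514 knot ≈ 13.74 knot (4 s.f.). Final answer: 13.74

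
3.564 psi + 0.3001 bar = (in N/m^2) 5.458e+04. Check: 1 psi = 6894.7573 Pa, so 3.564 psi = 3.564 * 6894.7573 = 24572.915 Pa. 1 bar = 100000 Pa, so 0.3001 bar = 0.3001 * 100000 = 30010 Pa. Sum: 24572.915 + 30010 = 54582.915 Pa. 54582.915 Pa = 54582.915 N/m^2 ≈ 5.458e+04 N/m^2 (4 s.f.).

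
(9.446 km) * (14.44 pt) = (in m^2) 1 km = 1000 m, so 9.446 km = 9.446 * 1000 = 9446 m. 1 pt = 0.00035277778 m, so 14.44 pt = 14.44 * 0.00035277778 = 0.0050941111 m. Combine: 9446 m * 0.0050941111 m = 48.118974 m^2. Result: 48.118974 m^2 ≈ 48.12 m^2 (4 s.f.). Final answer: 48.12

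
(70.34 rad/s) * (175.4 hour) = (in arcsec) 70.34 rad/s is already in rad/s. 1 hour = 3600 s, so 175.4 hour = 175.4 * 3600 = 631440 s. Combine: 70.34 rad/s * 631440 s = 44415490 rad. 1 arcsec = 4.8481368e-06 rad, so 44415490 rad = 44415490 / 4.8481368e-06 = 9.1613524e+12 arcsec ≈ 9.161e+12 arcsec (4 s.f.). Final answer: 9.161e+12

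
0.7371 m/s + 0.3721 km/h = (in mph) 0.7371 m/s is already in m/s. 1 km/h = 0.27777778 m/s, so 0.3721 km/h = 0.3721 * 0.27777778 = 0.10336111 m/s. Sum: 0.7371 + 0.10336111 = 0.84046111 m/s. 1 mph = 0.44704 m/s, so 0.84046111 m/s = 0.84046111 / 0.44704 = 1.880058 mph ≈ 1.88 mph (4 s.f.). Final answer: 1.88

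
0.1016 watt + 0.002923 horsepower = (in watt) 0.1016 watt = 0.1016 W. 1 horsepower = 745.69987 W, so 0.002923 horsepower = 0.002923 * 745.69987 = 2.1796807 W. Sum: 0.1016 + 2.1796807 = 2.2812807 W. 2.2812807 W = 2.2812807 watt ≈ 2.281 watt (4 s.f.). Final answer: 2.281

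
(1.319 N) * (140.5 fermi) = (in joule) 1.319 N is already in N. 1 fermi = 1e-15 m, so 140.5 fermi = 140.5 * 1e-15 = 1.405e-13 m. Combine: 1.319 N * 1.405e-13 m = 1.853195e-13 J. 1.853195e-13 J = 1.853195e-13 joule ≈ 1.853e-13 joule (4 s.f.). Final answer: 1.853e-13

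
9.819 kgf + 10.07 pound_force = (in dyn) 1.411e+07. Check: 1 kgf = 9.80665 N, so 9.819 kgf = 9.819 * 9.80665 = 96.291496 N. 1 pound_force = 4.4482216 N, so 10.07 pound_force = 10.07 * 4.4482216 = 44.793592 N. Sum: 96.291496 + 44.793592 = 141.08509 N. 1 dyn = 1e-05 N, so 141.08509 N = 141.08509 / 1e-05 = 14108509 dyn ≈ 1.411e+07 dyn (4 s.f.).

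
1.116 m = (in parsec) 1 parsec = 3.0856776e+16 m, so 1.116 m = 1.116 / 3.0856776e+16 = 3.6167097e-17 parsec ≈ 3.617e-17 parsec (4 s.f.). Final answer: 3.617e-17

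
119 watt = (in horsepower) 119 watt = 119 W. 1 horsepower = 745.69987 W, so 119 W = 119 / 745.69987 = 0.15958163 horsepower ≈ 0.1596 horsepower (4 s.f.). Final answer: 0.1596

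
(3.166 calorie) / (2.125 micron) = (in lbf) 1.401e+06. Check: 1 calorie = 4.184 J, so 3.166 calorie = 3.166 * 4.184 = 13.246544 J. 1 micron = 1e-06 m, so 2.125 micron = 2.125 * 1e-06 = 2.125e-06 m. Combine: 13.246544 J / 2.125e-06 m = 6233667.8 N. 1 lbf = 4.4482216 N, so 6233667.8 N = 6233667.8 / 4.4482216 = 1401384.3 lbf ≈ 1.401e+06 lbf (4 s.f.).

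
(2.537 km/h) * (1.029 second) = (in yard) 1 km/h = 0.27777778 m/s, so 2.537 km/h = 2.537 * 0.27777778 = 0.70472222 m/s. 1.029 second = 1.029 s. Combine: 0.70472222 m/s * 1.029 s = 0.72515917 m. 1 yard = 0.9144 m, so 0.72515917 m = 0.72515917 / 0.9144 = 0.79304371 yard ≈ 0.793 yard (4 s.f.). Final answer: 0.793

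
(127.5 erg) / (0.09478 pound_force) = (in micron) 1 erg = 1e-07 J, so 127.5 erg = 127.5 * 1e-07 = 1.275e-05 J. 1 pound_force = 4.4482216 N, so 0.09478 pound_force = 0.09478 * 4.4482216 = 0.42160244 N. Combine: 1.275e-05 J / 0.42160244 N = 3.024176e-05 m. 1 micron = 1e-06 m, so 3.024176e-05 m = 3.024176e-05 / 1e-06 = 30.24176 micron ≈ 30.24 micron (4 s.f.). Final answer: 30.24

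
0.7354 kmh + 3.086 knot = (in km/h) 1 kmh = 0.27777778 m/s, so 0.7354 kmh = 0.7354 * 0.27777778 = 0.20427778 m/s. 1 knot = 0.51444444 m/s, so 3.086 knot = 3.086 * 0.51444444 = 1.5875756 m/s. Sum: 0.20427778 + 1.5875756 = 1.7918533 m/s. 1 km/h = 0.27777778 m/s, so 1.7918533 m/s = 1.7918533 / 0.27777778 = 6.450672 km/h ≈ 6.451 km/h (4 s.f.). Final answer: 6.451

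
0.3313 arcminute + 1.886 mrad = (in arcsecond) 408.9. Check: 1 arcminute = 0.00029088821 rad, so 0.3313 arcminute = 0.3313 * 0.00029088821 = 9.6371264e-05 rad. 1 mrad = 0.001 rad, so 1.886 mrad = 1.886 * 0.001 = 0.001886 rad. Sum: 9.6371264e-05 + 0.001886 = 0.0019823713 rad. 1 arcsecond = 4.8481368e-06 rad, so 0.0019823713 rad = 0.0019823713 / 4.8481368e-06 = 408.89342 arcsecond ≈ 408.9 arcsecond (4 s.f.).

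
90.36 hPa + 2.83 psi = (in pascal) 2.855e+04. Check: 1 hPa = 100 Pa, so 90.36 hPa = 90.36 * 100 = 9036 Pa. 1 psi = 6894.7573 Pa, so 2.83 psi = 2.83 * 6894.7573 = 19512.163 Pa. Sum: 9036 + 19512.163 = 28548.163 Pa. 28548.163 Pa = 28548.163 pascal ≈ 2.855e+04 pascal (4 s.f.).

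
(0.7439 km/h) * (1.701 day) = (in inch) 1 km/h = 0.27777778 m/s, so 0.7439 km/h = 0.7439 * 0.27777778 = 0.20663889 m/s. 1 day = 86400 s, so 1.701 day = 1.701 * 86400 = 146966.4 s. Combine: 0.20663889 m/s * 146966.4 s = 30368.974 m. 1 inch = 0.0254 m, so 30368.974 m = 30368.974 / 0.0254 = 1195628.9 inch ≈ 1.196e+06 inch (4 s.f.). Final answer: 1.196e+06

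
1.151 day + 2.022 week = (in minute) 2.204e+04. Check: 1 day = 86400 s, so 1.151 day = 1.151 * 86400 = 99446.4 s. 1 week = 604800 s, so 2.022 week = 2.022 * 604800 = 1222905.6 s. Sum: 99446.4 + 1222905.6 = 1322352 s. 1 minute = 60 s, so 1322352 s = 1322352 / 60 = 22039.2 minute ≈ 2.204e+04 minute (4 s.f.).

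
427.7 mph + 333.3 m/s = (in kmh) 1888. Check: 1 mph = 0.44704 m/s, so 427.7 mph = 427.7 * 0.44704 = 191.19901 m/s. 333.3 m/s is already in m/s. Sum: 191.19901 + 333.3 = 524.49901 m/s. 1 kmh = 0.27777778 m/s, so 524.49901 m/s = 524.49901 / 0.27777778 = 1888.1964 kmh ≈ 1888 kmh (4 s.f.).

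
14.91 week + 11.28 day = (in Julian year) 1 week = 604800 s, so 14.91 week = 14.91 * 604800 = 9017568 s. 1 day = 86400 s, so 11.28 day = 11.28 * 86400 = 974592 s. Sum: 9017568 + 974592 = 9992160 s. 1 Julian year = 31557600 s, so 9992160 s = 9992160 / 31557600 = 0.31663244 Julian year ≈ 0.3166 Julian year (4 s.f.). Final answer: 0.3166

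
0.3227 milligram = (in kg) 3.227e-07. Check: 1 milligram = 1e-06 kg, so 0.3227 milligram = 0.3227 * 1e-06 = 3.227e-07 kg. Result: 3.227e-07 kg.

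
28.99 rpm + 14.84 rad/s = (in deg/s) 1024. Check: 1 rpm = 0.10471976 rad/s, so 28.99 rpm = 28.99 * 0.10471976 = 3.0358257 rad/s. 14.84 rad/s is already in rad/s. Sum: 3.0358257 + 14.84 = 17.875826 rad/s. 1 deg/s = 0.017453293 rad/s, so 17.875826 rad/s = 17.875826 / 0.017453293 = 1024.2094 deg/s ≈ 1024 deg/s (4 s.f.).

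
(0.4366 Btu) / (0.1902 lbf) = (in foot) 1786. Check: 1 Btu = 1055.0559 J, so 0.4366 Btu = 0.4366 * 1055.0559 = 460.63739 J. 1 lbf = 4.4482216 N, so 0.1902 lbf = 0.1902 * 4.4482216 = 0.84605175 N. Combine: 460.63739 J / 0.84605175 N = 544.45533 m. 1 foot = 0.3048 m, so 544.45533 m = 544.45533 / 0.3048 = 1786.2708 foot ≈ 1786 foot (4 s.f.).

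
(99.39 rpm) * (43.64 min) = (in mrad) 1 rpm = 0.10471976 rad/s, so 99.39 rpm = 99.39 * 0.10471976 = 10.408096 rad/s. 1 min = 60 s, so 43.64 min = 43.64 * 60 = 2618.4 s. Combine: 10.408096 rad/s * 2618.4 s = 27252.56 rad. 1 mrad = 0.001 rad, so 27252.56 rad = 27252.56 / 0.001 = 27252560 mrad ≈ 2.725e+07 mrad (4 s.f.). Final answer: 2.725e+07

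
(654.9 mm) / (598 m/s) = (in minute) 1.825e-05. Check: 1 mm = 0.001 m, so 654.9 mm = 654.9 * 0.001 = 0.6549 m. 598 m/s is already in m/s. Combine: 0.6549 m / 598 m/s = 0.0010951505 s. 1 minute = 60 s, so 0.0010951505 s = 0.0010951505 / 60 = 1.8252508e-05 minute ≈ 1.825e-05 minute (4 s.f.).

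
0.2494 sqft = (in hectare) 1 sqft = 0.09290304 m^2, so 0.2494 sqft = 0.2494 * 0.09290304 = 0.023170018 m^2. 1 hectare = 10000 m^2, so 0.023170018 m^2 = 0.023170018 / 10000 = 2.3170018e-06 hectare ≈ 2.317e-06 hectare (4 s.f.). Final answer: 2.317e-06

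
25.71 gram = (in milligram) 1 gram = 0.001 kg, so 25.71 gram = 25.71 * 0.001 = 0.02571 kg. 1 milligram = 1e-06 kg, so 0.02571 kg = 0.02571 / 1e-06 = 25710 milligram ≈ 2.571e+04 milligram (4 s.f.). Final answer: 2.571e+04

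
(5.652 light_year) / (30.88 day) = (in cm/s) 1 light_year = 9.4607305e+15 m, so 5.652 light_year = 5.652 * 9.4607305e+15 = 5.3472049e+16 m. 1 day = 86400 s, so 30.88 day = 30.88 * 86400 = 2668032 s. Combine: 5.3472049e+16 m / 2668032 s = 2.0041757e+10 m/s. 1 cm/s = 0.01 m/s, so 2.0041757e+10 m/s = 2.0041757e+10 / 0.01 = 2.0041757e+12 cm/s ≈ 2.004e+12 cm/s (4 s.f.). Final answer: 2.004e+12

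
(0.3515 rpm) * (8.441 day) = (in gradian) 1 rpm = 0.10471976 rad/s, so 0.3515 rpm = 0.3515 * 0.10471976 = 0.036808994 rad/s. 1 day = 86400 s, so 8.441 day = 8.441 * 86400 = 729302.4 s. Combine: 0.036808994 rad/s * 729302.4 s = 26844.888 rad. 1 gradian = 0.015707963 rad, so 26844.888 rad = 26844.888 / 0.015707963 = 1708998.6 gradian ≈ 1.709e+06 gradian (4 s.f.). Final answer: 1.709e+06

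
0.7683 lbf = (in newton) 3.418. Check: 1 lbf = 4.4482216 N, so 0.7683 lbf = 0.7683 * 4.4482216 = 3.4175687 N. 3.4175687 N = 3.4175687 newton ≈ 3.418 newton (4 s.f.).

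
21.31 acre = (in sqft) 9.283e+05. Check: 1 acre = 4046.8564 m^2, so 21.31 acre = 21.31 * 4046.8564 = 86238.51 m^2. 1 sqft = 0.09290304 m^2, so 86238.51 m^2 = 86238.51 / 0.09290304 = 928263.6 sqft ≈ 9.283e+05 sqft (4 s.f.).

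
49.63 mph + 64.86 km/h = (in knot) 78.15. Check: 1 mph = 0.44704 m/s, so 49.63 mph = 49.63 * 0.44704 = 22.186595 m/s. 1 km/h = 0.27777778 m/s, so 64.86 km/h = 64.86 * 0.27777778 = 18.016667 m/s. Sum: 22.186595 + 18.016667 = 40.203262 m/s. 1 knot = 0.51444444 m/s, so 40.203262 m/s = 40.203262 / 0.51444444 = 78.148889 knot ≈ 78.15 knot (4 s.f.).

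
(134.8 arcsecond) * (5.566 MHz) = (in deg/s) 1 arcsecond = 4.8481368e-06 rad, so 134.8 arcsecond = 134.8 * 4.8481368e-06 = 0.00065352884 rad. 1 MHz = 1000000 Hz, so 5.566 MHz = 5.566 * 1000000 = 5566000 Hz. Combine: 0.00065352884 rad * 5566000 Hz = 3637.5415 rad/s. 1 deg/s = 0.017453293 rad/s, so 3637.5415 rad/s = 3637.5415 / 0.017453293 = 208415.78 deg/s ≈ 2.084e+05 deg/s (4 s.f.). Final answer: 2.084e+05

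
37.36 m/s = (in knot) 72.62. Check: 1 knot = 0.51444444 m/s, so 37.36 m/s = 37.36 / 0.51444444 = 72.62203 knot ≈ 72.62 knot (4 s.f.).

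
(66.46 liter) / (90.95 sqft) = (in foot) 1 liter = 0.001 m^3, so 66.46 liter = 66.46 * 0.001 = 0.06646 m^3. 1 sqft = 0.09290304 m^2, so 90.95 sqft = 90.95 * 0.09290304 = 8.4495315 m^2. Combine: 0.06646 m^3 / 8.4495315 m^2 = 0.0078655249 m. 1 foot = 0.3048 m, so 0.0078655249 m = 0.0078655249 / 0.3048 = 0.025805528 foot ≈ 0.02581 foot (4 s.f.). Final answer: 0.02581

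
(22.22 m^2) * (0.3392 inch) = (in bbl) 22.22 m^2 is already in m^2. 1 inch = 0.0254 m, so 0.3392 inch = 0.3392 * 0.0254 = 0.00861568 m. Combine: 22.22 m^2 * 0.00861568 m = 0.19144041 m^3. 1 bbl = 0.15898729 m^3, so 0.19144041 m^3 = 0.19144041 / 0.15898729 = 1.204124 bbl ≈ 1.204 bbl (4 s.f.). Final answer: 1.204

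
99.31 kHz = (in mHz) 1 kHz = 1000 Hz, so 99.31 kHz = 99.31 * 1000 = 99310 Hz. 1 mHz = 0.001 Hz, so 99310 Hz = 99310 / 0.001 = 99310000 mHz ≈ 9.931e+07 mHz (4 s.f.). Final answer: 9.931e+07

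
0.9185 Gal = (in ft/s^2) 1 Gal = 0.01 m/s^2, so 0.9185 Gal = 0.9185 * 0.01 = 0.009185 m/s^2. 1 ft/s^2 = 0.3048 m/s^2, so 0.009185 m/s^2 = 0.009185 / 0.3048 = 0.030134514 ft/s^2 ≈ 0.03013 ft/s^2 (4 s.f.). Final answer: 0.03013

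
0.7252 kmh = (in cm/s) 1 kmh = 0.27777778 m/s, so 0.7252 kmh = 0.7252 * 0.27777778 = 0.20144444 m/s. 1 cm/s = 0.01 m/s, so 0.20144444 m/s = 0.20144444 / 0.01 = 20.144444 cm/s ≈ 20.14 cm/s (4 s.f.). Final answer: 20.14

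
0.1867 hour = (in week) 0.001111. Check: 1 hour = 3600 s, so 0.1867 hour = 0.1867 * 3600 = 672.12 s. 1 week = 604800 s, so 672.12 s = 672.12 / 604800 = 0.0011113095 week ≈ 0.001111 week (4 s.f.).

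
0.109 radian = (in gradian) 0.109 radian = 0.109 rad. 1 gradian = 0.015707963 rad, so 0.109 rad = 0.109 / 0.015707963 = 6.9391555 gradian ≈ 6.939 gradian (4 s.f.). Final answer: 6.939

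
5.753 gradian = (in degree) 5.178. Check: 1 gradian = 0.015707963 rad, so 5.753 gradian = 5.753 * 0.015707963 = 0.090367913 rad. 1 degree = 0.017453293 rad, so 0.090367913 rad = 0.090367913 / 0.017453293 = 5.1777 degree ≈ 5.178 degree (4 s.f.).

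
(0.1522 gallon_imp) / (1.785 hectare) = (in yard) 1 gallon_imp = 0.00454609 m^3, so 0.1522 gallon_imp = 0.1522 * 0.00454609 = 0.0006919149 m^3. 1 hectare = 10000 m^2, so 1.785 hectare = 1.785 * 10000 = 17850 m^2. Combine: 0.0006919149 m^3 / 17850 m^2 = 3.8762739e-08 m. 1 yard = 0.9144 m, so 3.8762739e-08 m = 3.8762739e-08 / 0.9144 = 4.2391447e-08 yard ≈ 4.239e-08 yard (4 s.f.). Final answer: 4.239e-08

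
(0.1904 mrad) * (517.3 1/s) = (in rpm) 1 mrad = 0.001 rad, so 0.1904 mrad = 0.1904 * 0.001 = 0.0001904 rad. 517.3 1/s = 517.3 Hz. Combine: 0.0001904 rad * 517.3 Hz = 0.09849392 rad/s. 1 rpm = 0.10471976 rad/s, so 0.09849392 rad/s = 0.09849392 / 0.10471976 = 0.94054765 rpm ≈ 0.9405 rpm (4 s.f.). Final answer: 0.9405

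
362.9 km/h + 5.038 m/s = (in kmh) 381. Check: 1 km/h = 0.27777778 m/s, so 362.9 km/h = 362.9 * 0.27777778 = 100.80556 m/s. 5.038 m/s is already in m/s. Sum: 100.80556 + 5.038 = 105.84356 m/s. 1 kmh = 0.27777778 m/s, so 105.84356 m/s = 105.84356 / 0.27777778 = 381.0368 kmh ≈ 381 kmh (4 s.f.).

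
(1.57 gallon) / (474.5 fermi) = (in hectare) 1.252e+06. Check: 1 gallon = 0.0037854118 m^3, so 1.57 gallon = 1.57 * 0.0037854118 = 0.0059430965 m^3. 1 fermi = 1e-15 m, so 474.5 fermi = 474.5 * 1e-15 = 4.745e-13 m. Combine: 0.0059430965 m^3 / 4.745e-13 m = 1.2524966e+10 m^2. 1 hectare = 10000 m^2, so 1.2524966e+10 m^2 = 1.2524966e+10 / 10000 = 1252496.6 hectare ≈ 1.252e+06 hectare (4 s.f.).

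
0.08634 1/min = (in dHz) 1 1/min = 0.016666667 Hz, so 0.08634 1/min = 0.08634 * 0.016666667 = 0.001439 Hz. 1 dHz = 0.1 Hz, so 0.001439 Hz = 0.001439 / 0.1 = 0.01439 dHz. Final answer: 0.01439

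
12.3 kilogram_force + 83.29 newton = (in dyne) 2.039e+07. Check: 1 kilogram_force = 9.80665 N, so 12.3 kilogram_force = 12.3 * 9.80665 = 120.6218 N. 83.29 newton = 83.29 N. Sum: 120.6218 + 83.29 = 203.9118 N. 1 dyne = 1e-05 N, so 203.9118 N = 203.9118 / 1e-05 = 20391180 dyne ≈ 2.039e+07 dyne (4 s.f.).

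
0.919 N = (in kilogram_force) 1 kilogram_force = 9.80665 N, so 0.919 N = 0.919 / 9.80665 = 0.09371192 kilogram_force ≈ 0.09371 kilogram_force (4 s.f.). Final answer: 0.09371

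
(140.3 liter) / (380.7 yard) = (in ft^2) 0.004338. Check: 1 liter = 0.001 m^3, so 140.3 liter = 140.3 * 0.001 = 0.1403 m^3. 1 yard = 0.9144 m, so 380.7 yard = 380.7 * 0.9144 = 348.11208 m. Combine: 0.1403 m^3 / 348.11208 m = 0.00040303112 m^2. 1 ft^2 = 0.09290304 m^2, so 0.00040303112 m^2 = 0.00040303112 / 0.09290304 = 0.0043381908 ft^2 ≈ 0.004338 ft^2 (4 s.f.).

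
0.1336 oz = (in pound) 1 oz = 0.028349523 kg, so 0.1336 oz = 0.1336 * 0.028349523 = 0.0037874963 kg. 1 pound = 0.45359237 kg, so 0.0037874963 kg = 0.0037874963 / 0.45359237 = 0.00835 pound. Final answer: 0.00835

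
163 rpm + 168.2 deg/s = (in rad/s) 20. Check: 1 rpm = 0.10471976 rad/s, so 163 rpm = 163 * 0.10471976 = 17.06932 rad/s. 1 deg/s = 0.017453293 rad/s, so 168.2 deg/s = 168.2 * 0.017453293 = 2.9356438 rad/s. Sum: 17.06932 + 2.9356438 = 20.004964 rad/s. Result: 20.004964 rad/s ≈ 20 rad/s (4 s.f.).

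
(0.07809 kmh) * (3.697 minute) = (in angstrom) 1 kmh = 0.27777778 m/s, so 0.07809 kmh = 0.07809 * 0.27777778 = 0.021691667 m/s. 1 minute = 60 s, so 3.697 minute = 3.697 * 60 = 221.82 s. Combine: 0.021691667 m/s * 221.82 s = 4.8116455 m. 1 angstrom = 1e-10 m, so 4.8116455 m = 4.8116455 / 1e-10 = 4.8116455e+10 angstrom ≈ 4.812e+10 angstrom (4 s.f.). Final answer: 4.812e+10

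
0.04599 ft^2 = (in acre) 1.056e-06. Check: 1 ft^2 = 0.09290304 m^2, so 0.04599 ft^2 = 0.04599 * 0.09290304 = 0.0042726108 m^2. 1 acre = 4046.8564 m^2, so 0.0042726108 m^2 = 0.0042726108 / 4046.8564 = 1.0557851e-06 acre ≈ 1.056e-06 acre (4 s.f.).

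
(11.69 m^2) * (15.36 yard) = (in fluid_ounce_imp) 11.69 m^2 is already in m^2. 1 yard = 0.9144 m, so 15.36 yard = 15.36 * 0.9144 = 14.045184 m. Combine: 11.69 m^2 * 14.045184 m = 164.1882 m^3. 1 fluid_ounce_imp = 2.8413063e-05 m^3, so 164.1882 m^3 = 164.1882 / 2.8413063e-05 = 5778616.8 fluid_ounce_imp ≈ 5.779e+06 fluid_ounce_imp (4 s.f.). Final answer: 5.779e+06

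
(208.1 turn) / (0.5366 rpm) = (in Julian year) 1 turn = 6.2831853 rad, so 208.1 turn = 208.1 * 6.2831853 = 1307.5309 rad. 1 rpm = 0.10471976 rad/s, so 0.5366 rpm = 0.5366 * 0.10471976 = 0.056192621 rad/s. Combine: 1307.5309 rad / 0.056192621 rad/s = 23268.729 s. 1 Julian year = 31557600 s, so 23268.729 s = 23268.729 / 31557600 = 0.00073734153 Julian year ≈ 0.0007373 Julian year (4 s.f.). Final answer: 0.0007373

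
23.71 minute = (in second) 1 minute = 60 s, so 23.71 minute = 23.71 * 60 = 1422.6 s. 1422.6 s = 1422.6 second ≈ 1423 second (4 s.f.). Final answer: 1423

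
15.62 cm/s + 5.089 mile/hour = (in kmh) 8.752. Check: 1 cm/s = 0.01 m/s, so 15.62 cm/s = 15.62 * 0.01 = 0.1562 m/s. 1 mile/hour = 0.44704 m/s, so 5.089 mile/hour = 5.089 * 0.44704 = 2.2749866 m/s. Sum: 0.1562 + 2.2749866 = 2.4311866 m/s. 1 kmh = 0.27777778 m/s, so 2.4311866 m/s = 2.4311866 / 0.27777778 = 8.7522716 kmh ≈ 8.752 kmh (4 s.f.).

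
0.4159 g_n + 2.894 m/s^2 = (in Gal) 697.3. Check: 1 g_n = 9.80665 m/s^2, so 0.4159 g_n = 0.4159 * 9.80665 = 4.0785857 m/s^2. 2.894 m/s^2 is already in m/s^2. Sum: 4.0785857 + 2.894 = 6.9725857 m/s^2. 1 Gal = 0.01 m/s^2, so 6.9725857 m/s^2 = 6.9725857 / 0.01 = 697.25857 Gal ≈ 697.3 Gal (4 s.f.).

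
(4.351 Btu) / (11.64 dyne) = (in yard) 1 Btu = 1055.0559 J, so 4.351 Btu = 4.351 * 1055.0559 = 4590.548 J. 1 dyne = 1e-05 N, so 11.64 dyne = 11.64 * 1e-05 = 0.0001164 N. Combine: 4590.548 J / 0.0001164 N = 39437698 m. 1 yard = 0.9144 m, so 39437698 m = 39437698 / 0.9144 = 43129591 yard ≈ 4.313e+07 yard (4 s.f.). Final answer: 4.313e+07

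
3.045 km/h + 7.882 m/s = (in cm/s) 872.8. Check: 1 km/h = 0.27777778 m/s, so 3.045 km/h = 3.045 * 0.27777778 = 0.84583333 m/s. 7.882 m/s is already in m/s. Sum: 0.84583333 + 7.882 = 8.7278333 m/s. 1 cm/s = 0.01 m/s, so 8.7278333 m/s = 8.7278333 / 0.01 = 872.78333 cm/s ≈ 872.8 cm/s (4 s.f.).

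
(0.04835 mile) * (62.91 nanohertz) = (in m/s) 1 mile = 1609.344 m, so 0.04835 mile = 0.04835 * 1609.344 = 77.811782 m. 1 nanohertz = 1e-09 Hz, so 62.91 nanohertz = 62.91 * 1e-09 = 6.291e-08 Hz. Combine: 77.811782 m * 6.291e-08 Hz = 4.8951392e-06 m/s. Result: 4.8951392e-06 m/s ≈ 4.895e-06 m/s (4 s.f.). Final answer: 4.895e-06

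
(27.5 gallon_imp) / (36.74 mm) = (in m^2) 1 gallon_imp = 0.00454609 m^3, so 27.5 gallon_imp = 27.5 * 0.00454609 = 0.12501747 m^3. 1 mm = 0.001 m, so 36.74 mm = 36.74 * 0.001 = 0.03674 m. Combine: 0.12501747 m^3 / 0.03674 m = 3.402762 m^2. Result: 3.402762 m^2 ≈ 3.403 m^2 (4 s.f.). Final answer: 3.403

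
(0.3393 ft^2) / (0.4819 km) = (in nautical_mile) 3.532e-08. Check: 1 ft^2 = 0.09290304 m^2, so 0.3393 ft^2 = 0.3393 * 0.09290304 = 0.031522001 m^2. 1 km = 1000 m, so 0.4819 km = 0.4819 * 1000 = 481.9 m. Combine: 0.031522001 m^2 / 481.9 m = 6.5411914e-05 m. 1 nautical_mile = 1852 m, so 6.5411914e-05 m = 6.5411914e-05 / 1852 = 3.5319608e-08 nautical_mile ≈ 3.532e-08 nautical_mile (4 s.f.).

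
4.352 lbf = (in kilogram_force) 1 lbf = 4.4482216 N, so 4.352 lbf = 4.352 * 4.4482216 = 19.35866 N. 1 kilogram_force = 9.80665 N, so 19.35866 N = 19.35866 / 9.80665 = 1.974034 kilogram_force ≈ 1.974 kilogram_force (4 s.f.). Final answer: 1.974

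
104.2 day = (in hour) 1 day = 86400 s, so 104.2 day = 104.2 * 86400 = 9002880 s. 1 hour = 3600 s, so 9002880 s = 9002880 / 3600 = 2500.8 hour ≈ 2501 hour (4 s.f.). Final answer: 2501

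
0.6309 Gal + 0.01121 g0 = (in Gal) 11.62. Check: 1 Gal = 0.01 m/s^2, so 0.6309 Gal = 0.6309 * 0.01 = 0.006309 m/s^2. 1 g0 = 9.80665 m/s^2, so 0.01121 g0 = 0.01121 * 9.80665 = 0.10993255 m/s^2. Sum: 0.006309 + 0.10993255 = 0.11624155 m/s^2. 1 Gal = 0.01 m/s^2, so 0.11624155 m/s^2 = 0.11624155 / 0.01 = 11.624155 Gal ≈ 11.62 Gal (4 s.f.).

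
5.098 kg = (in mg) 5.098e+06. Check: 1 mg = 1e-06 kg, so 5.098 kg = 5.098 / 1e-06 = 5098000 mg ≈ 5.098e+06 mg (4 s.f.).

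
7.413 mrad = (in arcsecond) 1529. Check: 1 mrad = 0.001 rad, so 7.413 mrad = 7.413 * 0.001 = 0.007413 rad. 1 arcsecond = 4.8481368e-06 rad, so 0.007413 rad = 0.007413 / 4.8481368e-06 = 1529.041 arcsecond ≈ 1529 arcsecond (4 s.f.).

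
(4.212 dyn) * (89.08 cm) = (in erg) 1 dyn = 1e-05 N, so 4.212 dyn = 4.212 * 1e-05 = 4.212e-05 N. 1 cm = 0.01 m, so 89.08 cm = 89.08 * 0.01 = 0.8908 m. Combine: 4.212e-05 N * 0.8908 m = 3.7520496e-05 J. 1 erg = 1e-07 J, so 3.7520496e-05 J = 3.7520496e-05 / 1e-07 = 375.20496 erg ≈ 375.2 erg (4 s.f.). Final answer: 375.2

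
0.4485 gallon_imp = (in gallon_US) 1 gallon_imp = 0.00454609 m^3, so 0.4485 gallon_imp = 0.4485 * 0.00454609 = 0.0020389214 m^3. 1 gallon_US = 0.0037854118 m^3, so 0.0020389214 m^3 = 0.0020389214 / 0.0037854118 = 0.53862604 gallon_US ≈ 0.5386 gallon_US (4 s.f.). Final answer: 0.5386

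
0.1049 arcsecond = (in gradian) 3.238e-05. Check: 1 arcsecond = 4.8481368e-06 rad, so 0.1049 arcsecond = 0.1049 * 4.8481368e-06 = 5.0856955e-07 rad. 1 gradian = 0.015707963 rad, so 5.0856955e-07 rad = 5.0856955e-07 / 0.015707963 = 3.2376543e-05 gradian ≈ 3.238e-05 gradian (4 s.f.).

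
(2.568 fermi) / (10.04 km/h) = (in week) 1.522e-21. Check: 1 fermi = 1e-15 m, so 2.568 fermi = 2.568 * 1e-15 = 2.568e-15 m. 1 km/h = 0.27777778 m/s, so 10.04 km/h = 10.04 * 0.27777778 = 2.7888889 m/s. Combine: 2.568e-15 m / 2.7888889 m/s = 9.2079681e-16 s. 1 week = 604800 s, so 9.2079681e-16 s = 9.2079681e-16 / 604800 = 1.5224815e-21 week ≈ 1.522e-21 week (4 s.f.).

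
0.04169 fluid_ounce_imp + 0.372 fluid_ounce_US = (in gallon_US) 0.003219. Check: 1 fluid_ounce_imp = 2.8413063e-05 m^3, so 0.04169 fluid_ounce_imp = 0.04169 * 2.8413063e-05 = 1.1845406e-06 m^3. 1 fluid_ounce_US = 2.957353e-05 m^3, so 0.372 fluid_ounce_US = 0.372 * 2.957353e-05 = 1.1001353e-05 m^3. Sum: 1.1845406e-06 + 1.1001353e-05 = 1.2185894e-05 m^3. 1 gallon_US = 0.0037854118 m^3, so 1.2185894e-05 m^3 = 1.2185894e-05 / 0.0037854118 = 0.0032191725 gallon_US ≈ 0.003219 gallon_US (4 s.f.).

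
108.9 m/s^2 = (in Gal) 1 Gal = 0.01 m/s^2, so 108.9 m/s^2 = 108.9 / 0.01 = 10890 Gal ≈ 1.089e+04 Gal (4 s.f.). Final answer: 1.089e+04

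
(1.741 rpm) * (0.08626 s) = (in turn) 1 rpm = 0.10471976 rad/s, so 1.741 rpm = 1.741 * 0.10471976 = 0.18231709 rad/s. 0.08626 s is already in s. Combine: 0.18231709 rad/s * 0.08626 s = 0.015726672 rad. 1 turn = 6.2831853 rad, so 0.015726672 rad = 0.015726672 / 6.2831853 = 0.0025029777 turn ≈ 0.002503 turn (4 s.f.). Final answer: 0.002503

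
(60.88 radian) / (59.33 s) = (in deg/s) 60.88 radian = 60.88 rad. 59.33 s is already in s. Combine: 60.88 rad / 59.33 s = 1.0261251 rad/s. 1 deg/s = 0.017453293 rad/s, so 1.0261251 rad/s = 1.0261251 / 0.017453293 = 58.792635 deg/s ≈ 58.79 deg/s (4 s.f.). Final answer: 58.79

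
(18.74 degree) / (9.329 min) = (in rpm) 0.00558. Check: 1 degree = 0.017453293 rad, so 18.74 degree = 18.74 * 0.017453293 = 0.3270747 rad. 1 min = 60 s, so 9.329 min = 9.329 * 60 = 559.74 s. Combine: 0.3270747 rad / 559.74 s = 0.00058433327 rad/s. 1 rpm = 0.10471976 rad/s, so 0.00058433327 rad/s = 0.00058433327 / 0.10471976 = 0.0055799717 rpm ≈ 0.00558 rpm (4 s.f.).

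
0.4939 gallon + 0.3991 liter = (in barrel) 1 gallon = 0.0037854118 m^3, so 0.4939 gallon = 0.4939 * 0.0037854118 = 0.0018696149 m^3. 1 liter = 0.001 m^3, so 0.3991 liter = 0.3991 * 0.001 = 0.0003991 m^3. Sum: 0.0018696149 + 0.0003991 = 0.0022687149 m^3. 1 barrel = 0.15898729 m^3, so 0.0022687149 m^3 = 0.0022687149 / 0.15898729 = 0.014269787 barrel ≈ 0.01427 barrel (4 s.f.). Final answer: 0.01427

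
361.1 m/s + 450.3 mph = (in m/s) 361.1 m/s is already in m/s. 1 mph = 0.44704 m/s, so 450.3 mph = 450.3 * 0.44704 = 201.30211 m/s. Sum: 361.1 + 201.30211 = 562.40211 m/s. Result: 562.40211 m/s ≈ 562.4 m/s (4 s.f.). Final answer: 562.4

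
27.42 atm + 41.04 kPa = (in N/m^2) 1 atm = 101325 Pa, so 27.42 atm = 27.42 * 101325 = 2778331.5 Pa. 1 kPa = 1000 Pa, so 41.04 kPa = 41.04 * 1000 = 41040 Pa. Sum: 2778331.5 + 41040 = 2819371.5 Pa. 2819371.5 Pa = 2819371.5 N/m^2 ≈ 2.819e+06 N/m^2 (4 s.f.). Final answer: 2.819e+06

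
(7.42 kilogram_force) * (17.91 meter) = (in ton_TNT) 1 kilogram_force = 9.80665 N, so 7.42 kilogram_force = 7.42 * 9.80665 = 72.765343 N. 17.91 meter = 17.91 m. Combine: 72.765343 N * 17.91 m = 1303.2273 J. 1 ton_TNT = 4.184e+09 J, so 1303.2273 J = 1303.2273 / 4.184e+09 = 3.114788e-07 ton_TNT ≈ 3.115e-07 ton_TNT (4 s.f.). Final answer: 3.115e-07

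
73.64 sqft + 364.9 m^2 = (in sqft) 1 sqft = 0.09290304 m^2, so 73.64 sqft = 73.64 * 0.09290304 = 6.8413799 m^2. 364.9 m^2 is already in m^2. Sum: 6.8413799 + 364.9 = 371.74138 m^2. 1 sqft = 0.09290304 m^2, so 371.74138 m^2 = 371.74138 / 0.09290304 = 4001.3909 sqft ≈ 4001 sqft (4 s.f.). Final answer: 4001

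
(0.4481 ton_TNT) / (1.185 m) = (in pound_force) 1 ton_TNT = 4.184e+09 J, so 0.4481 ton_TNT = 0.4481 * 4.184e+09 = 1.8748504e+09 J. 1.185 m is already in m. Combine: 1.8748504e+09 J / 1.185 m = 1.5821522e+09 N. 1 pound_force = 4.4482216 N, so 1.5821522e+09 N = 1.5821522e+09 / 4.4482216 = 3.5568197e+08 pound_force ≈ 3.557e+08 pound_force (4 s.f.). Final answer: 3.557e+08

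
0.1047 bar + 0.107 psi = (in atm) 0.1106. Check: 1 bar = 100000 Pa, so 0.1047 bar = 0.1047 * 100000 = 10470 Pa. 1 psi = 6894.7573 Pa, so 0.107 psi = 0.107 * 6894.7573 = 737.73903 Pa. Sum: 10470 + 737.73903 = 11207.739 Pa. 1 atm = 101325 Pa, so 11207.739 Pa = 11207.739 / 101325 = 0.11061178 atm ≈ 0.1106 atm (4 s.f.).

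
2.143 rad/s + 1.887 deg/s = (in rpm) 2.143 rad/s is already in rad/s. 1 deg/s = 0.017453293 rad/s, so 1.887 deg/s = 1.887 * 0.017453293 = 0.032934363 rad/s. Sum: 2.143 + 0.032934363 = 2.1759344 rad/s. 1 rpm = 0.10471976 rad/s, so 2.1759344 rad/s = 2.1759344 / 0.10471976 = 20.778643 rpm ≈ 20.78 rpm (4 s.f.). Final answer: 20.78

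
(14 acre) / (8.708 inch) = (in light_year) 2.708e-11. Check: 1 acre = 4046.8564 m^2, so 14 acre = 14 * 4046.8564 = 56655.99 m^2. 1 inch = 0.0254 m, so 8.708 inch = 8.708 * 0.0254 = 0.2211832 m. Combine: 56655.99 m^2 / 0.2211832 m = 256149.61 m. 1 light_year = 9.4607305e+15 m, so 256149.61 m = 256149.61 / 9.4607305e+15 = 2.7075035e-11 light_year ≈ 2.708e-11 light_year (4 s.f.).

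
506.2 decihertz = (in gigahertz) 5.062e-08. Check: 1 decihertz = 0.1 Hz, so 506.2 decihertz = 506.2 * 0.1 = 50.62 Hz. 1 gigahertz = 1e+09 Hz, so 50.62 Hz = 50.62 / 1e+09 = 5.062e-08 gigahertz.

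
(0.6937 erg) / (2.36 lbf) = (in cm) 6.608e-07. Check: 1 erg = 1e-07 J, so 0.6937 erg = 0.6937 * 1e-07 = 6.937e-08 J. 1 lbf = 4.4482216 N, so 2.36 lbf = 2.36 * 4.4482216 = 10.497803 N. Combine: 6.937e-08 J / 10.497803 N = 6.6080493e-09 m. 1 cm = 0.01 m, so 6.6080493e-09 m = 6.6080493e-09 / 0.01 = 6.6080493e-07 cm ≈ 6.608e-07 cm (4 s.f.).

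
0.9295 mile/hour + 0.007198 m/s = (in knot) 1 mile/hour = 0.44704 m/s, so 0.9295 mile/hour = 0.9295 * 0.44704 = 0.41552368 m/s. 0.007198 m/s is already in m/s. Sum: 0.41552368 + 0.007198 = 0.42272168 m/s. 1 knot = 0.51444444 m/s, so 0.42272168 m/s = 0.42272168 / 0.51444444 = 0.82170521 knot ≈ 0.8217 knot (4 s.f.). Final answer: 0.8217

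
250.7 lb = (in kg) 1 lb = 0.45359237 kg, so 250.7 lb = 250.7 * 0.45359237 = 113.71561 kg. Result: 113.71561 kg ≈ 113.7 kg (4 s.f.). Final answer: 113.7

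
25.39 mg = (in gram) 0.02539. Check: 1 mg = 1e-06 kg, so 25.39 mg = 25.39 * 1e-06 = 2.539e-05 kg. 1 gram = 0.001 kg, so 2.539e-05 kg = 2.539e-05 / 0.001 = 0.02539 gram.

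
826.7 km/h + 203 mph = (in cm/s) 3.204e+04. Check: 1 km/h = 0.27777778 m/s, so 826.7 km/h = 826.7 * 0.27777778 = 229.63889 m/s. 1 mph = 0.44704 m/s, so 203 mph = 203 * 0.44704 = 90.74912 m/s. Sum: 229.63889 + 90.74912 = 320.38801 m/s. 1 cm/s = 0.01 m/s, so 320.38801 m/s = 320.38801 / 0.01 = 32038.801 cm/s ≈ 3.204e+04 cm/s (4 s.f.).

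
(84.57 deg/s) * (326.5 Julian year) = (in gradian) 1 deg/s = 0.017453293 rad/s, so 84.57 deg/s = 84.57 * 0.017453293 = 1.4760249 rad/s. 1 Julian year = 31557600 s, so 326.5 Julian year = 326.5 * 31557600 = 1.0303556e+10 s. Combine: 1.4760249 rad/s * 1.0303556e+10 s = 1.5208306e+10 rad. 1 gradian = 0.015707963 rad, so 1.5208306e+10 rad = 1.5208306e+10 / 0.015707963 = 9.6819085e+11 gradian ≈ 9.682e+11 gradian (4 s.f.). Final answer: 9.682e+11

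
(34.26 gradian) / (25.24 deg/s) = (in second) 1 gradian = 0.015707963 rad, so 34.26 gradian = 34.26 * 0.015707963 = 0.53815482 rad. 1 deg/s = 0.017453293 rad/s, so 25.24 deg/s = 25.24 * 0.017453293 = 0.4405211 rad/s. Combine: 0.53815482 rad / 0.4405211 rad/s = 1.2216323 s. 1.2216323 s = 1.2216323 second ≈ 1.222 second (4 s.f.). Final answer: 1.222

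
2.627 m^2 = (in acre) 0.0006491. Check: 1 acre = 4046.8564 m^2, so 2.627 m^2 = 2.627 / 4046.8564 = 0.00064914584 acre ≈ 0.0006491 acre (4 s.f.).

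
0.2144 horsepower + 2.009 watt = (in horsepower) 1 horsepower = 745.69987 W, so 0.2144 horsepower = 0.2144 * 745.69987 = 159.87805 W. 2.009 watt = 2.009 W. Sum: 159.87805 + 2.009 = 161.88705 W. 1 horsepower = 745.69987 W, so 161.88705 W = 161.88705 / 745.69987 = 0.21709411 horsepower ≈ 0.2171 horsepower (4 s.f.). Final answer: 0.2171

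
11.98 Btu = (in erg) 1 Btu = 1055.0559 J, so 11.98 Btu = 11.98 * 1055.0559 = 12639.569 J. 1 erg = 1e-07 J, so 12639.569 J = 12639.569 / 1e-07 = 1.2639569e+11 erg ≈ 1.264e+11 erg (4 s.f.). Final answer: 1.264e+11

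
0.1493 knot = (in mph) 1 knot = 0.51444444 m/s, so 0.1493 knot = 0.1493 * 0.51444444 = 0.076806556 m/s. 1 mph = 0.44704 m/s, so 0.076806556 m/s = 0.076806556 / 0.44704 = 0.17181137 mph ≈ 0.1718 mph (4 s.f.). Final answer: 0.1718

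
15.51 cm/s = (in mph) 1 cm/s = 0.01 m/s, so 15.51 cm/s = 15.51 * 0.01 = 0.1551 m/s. 1 mph = 0.44704 m/s, so 0.1551 m/s = 0.1551 / 0.44704 = 0.34694882 mph ≈ 0.3469 mph (4 s.f.). Final answer: 0.3469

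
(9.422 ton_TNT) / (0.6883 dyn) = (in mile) 3.559e+12. Check: 1 ton_TNT = 4.184e+09 J, so 9.422 ton_TNT = 9.422 * 4.184e+09 = 3.9421648e+10 J. 1 dyn = 1e-05 N, so 0.6883 dyn = 0.6883 * 1e-05 = 6.883e-06 N. Combine: 3.9421648e+10 J / 6.883e-06 N = 5.7273933e+15 m. 1 mile = 1609.344 m, so 5.7273933e+15 m = 5.7273933e+15 / 1609.344 = 3.5588372e+12 mile ≈ 3.559e+12 mile (4 s.f.).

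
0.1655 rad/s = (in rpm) 1.58. Check: 1 rpm = 0.10471976 rad/s, so 0.1655 rad/s = 0.1655 / 0.10471976 = 1.5804086 rpm ≈ 1.58 rpm (4 s.f.).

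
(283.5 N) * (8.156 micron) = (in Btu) 2.192e-06. Check: 283.5 N is already in N. 1 micron = 1e-06 m, so 8.156 micron = 8.156 * 1e-06 = 8.156e-06 m. Combine: 283.5 N * 8.156e-06 m = 0.002312226 J. 1 Btu = 1055.0559 J, so 0.002312226 J = 0.002312226 / 1055.0559 = 2.1915674e-06 Btu ≈ 2.192e-06 Btu (4 s.f.).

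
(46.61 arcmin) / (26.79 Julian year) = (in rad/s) 1 arcmin = 0.00029088821 rad, so 46.61 arcmin = 46.61 * 0.00029088821 = 0.013558299 rad. 1 Julian year = 31557600 s, so 26.79 Julian year = 26.79 * 31557600 = 8.454281e+08 s. Combine: 0.013558299 rad / 8.454281e+08 s = 1.60372e-11 rad/s. Result: 1.60372e-11 rad/s ≈ 1.604e-11 rad/s (4 s.f.). Final answer: 1.604e-11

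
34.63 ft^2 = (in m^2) 3.217. Check: 1 ft^2 = 0.09290304 m^2, so 34.63 ft^2 = 34.63 * 0.09290304 = 3.2172323 m^2. Result: 3.2172323 m^2 ≈ 3.217 m^2 (4 s.f.).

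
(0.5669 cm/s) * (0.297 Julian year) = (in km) 1 cm/s = 0.01 m/s, so 0.5669 cm/s = 0.5669 * 0.01 = 0.005669 m/s. 1 Julian year = 31557600 s, so 0.297 Julian year = 0.297 * 31557600 = 9372607.2 s. Combine: 0.005669 m/s * 9372607.2 s = 53133.31 m. 1 km = 1000 m, so 53133.31 m = 53133.31 / 1000 = 53.13331 km ≈ 53.13 km (4 s.f.). Final answer: 53.13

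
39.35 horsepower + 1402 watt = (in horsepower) 1 horsepower = 745.69987 W, so 39.35 horsepower = 39.35 * 745.69987 = 29343.29 W. 1402 watt = 1402 W. Sum: 29343.29 + 1402 = 30745.29 W. 1 horsepower = 745.69987 W, so 30745.29 W = 30745.29 / 745.69987 = 41.230113 horsepower ≈ 41.23 horsepower (4 s.f.). Final answer: 41.23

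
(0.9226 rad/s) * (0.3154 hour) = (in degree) 0.9226 rad/s is already in rad/s. 1 hour = 3600 s, so 0.3154 hour = 0.3154 * 3600 = 1135.44 s. Combine: 0.9226 rad/s * 1135.44 s = 1047.5569 rad. 1 degree = 0.017453293 rad, so 1047.5569 rad = 1047.5569 / 0.017453293 = 60020.592 degree ≈ 6.002e+04 degree (4 s.f.). Final answer: 6.002e+04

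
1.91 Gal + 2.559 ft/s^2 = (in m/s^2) 1 Gal = 0.01 m/s^2, so 1.91 Gal = 1.91 * 0.01 = 0.0191 m/s^2. 1 ft/s^2 = 0.3048 m/s^2, so 2.559 ft/s^2 = 2.559 * 0.3048 = 0.7799832 m/s^2. Sum: 0.0191 + 0.7799832 = 0.7990832 m/s^2. Result: 0.7990832 m/s^2 ≈ 0.7991 m/s^2 (4 s.f.). Final answer: 0.7991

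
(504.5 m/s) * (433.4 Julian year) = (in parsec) 504.5 m/s is already in m/s. 1 Julian year = 31557600 s, so 433.4 Julian year = 433.4 * 31557600 = 1.3677064e+10 s. Combine: 504.5 m/s * 1.3677064e+10 s = 6.9000787e+12 m. 1 parsec = 3.0856776e+16 m, so 6.9000787e+12 m = 6.9000787e+12 / 3.0856776e+16 = 0.00022361632 parsec ≈ 0.0002236 parsec (4 s.f.). Final answer: 0.0002236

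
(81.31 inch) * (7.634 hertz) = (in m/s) 1 inch = 0.0254 m, so 81.31 inch = 81.31 * 0.0254 = 2.065274 m. 7.634 hertz = 7.634 Hz. Combine: 2.065274 m * 7.634 Hz = 15.766302 m/s. Result: 15.766302 m/s ≈ 15.77 m/s (4 s.f.). Final answer: 15.77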